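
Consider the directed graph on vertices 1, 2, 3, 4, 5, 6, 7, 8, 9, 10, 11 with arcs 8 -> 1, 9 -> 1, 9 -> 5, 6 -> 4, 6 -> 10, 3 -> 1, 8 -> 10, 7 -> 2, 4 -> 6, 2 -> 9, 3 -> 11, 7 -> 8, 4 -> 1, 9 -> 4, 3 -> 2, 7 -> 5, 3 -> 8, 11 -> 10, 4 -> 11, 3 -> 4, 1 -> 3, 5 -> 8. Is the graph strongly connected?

No

There is no directed path from 8 to 7, so the graph is not strongly connected.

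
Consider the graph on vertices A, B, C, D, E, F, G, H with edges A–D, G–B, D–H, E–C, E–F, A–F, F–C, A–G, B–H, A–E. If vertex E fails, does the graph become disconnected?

Deleting E leaves 1 component (was 1) (its neighbors A, C, F remain connected to each other), so E is not a cut vertex.

No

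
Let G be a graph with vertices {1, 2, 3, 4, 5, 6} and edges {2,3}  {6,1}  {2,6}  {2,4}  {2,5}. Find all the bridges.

removing 2 - 4 disconnects 2 from 4; removing 6 - 1 disconnects 6 from 1; removing 2 - 6 disconnects 2 from 6; removing 3 - 2 disconnects 3 from 2 — these are bridges.
In total 5 edges are bridges.

1-6, 2-3, 2-4, 2-5, 2-6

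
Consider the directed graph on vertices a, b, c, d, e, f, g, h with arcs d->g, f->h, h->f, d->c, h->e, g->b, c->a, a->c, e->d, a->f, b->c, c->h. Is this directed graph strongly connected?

From e we can reach every vertex (a, b, c, d, e, f, g, h), and every vertex can reach e (a, b, c, d, e, f, g, h). So the whole graph is one strongly connected component.

Yes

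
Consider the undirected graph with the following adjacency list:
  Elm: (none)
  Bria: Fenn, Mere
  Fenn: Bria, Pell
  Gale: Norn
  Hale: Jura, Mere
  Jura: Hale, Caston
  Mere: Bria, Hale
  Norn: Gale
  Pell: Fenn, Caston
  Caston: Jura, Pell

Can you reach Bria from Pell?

From Pell we can reach Bria, Fenn, Hale, Jura, Mere, Pell, Caston, which includes Bria.

Yes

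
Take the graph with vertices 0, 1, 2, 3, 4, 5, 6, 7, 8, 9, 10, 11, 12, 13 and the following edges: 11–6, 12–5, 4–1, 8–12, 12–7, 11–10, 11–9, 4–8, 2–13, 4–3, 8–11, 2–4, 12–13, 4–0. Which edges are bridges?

0-4, 1-4, 10-11, 11-6, 11-8, 11-9, 12-5, 12-7, 3-4

The edges on the cycle 2-4-8-12-13-2 are not bridges since each lies on that cycle.
But removing 10–11 disconnects 10 from 11; removing 4–0 disconnects 4 from 0; removing 12–5 disconnects 12 from 5; removing 8–11 disconnects 8 from 11 — these are bridges.
In total 9 edges are bridges.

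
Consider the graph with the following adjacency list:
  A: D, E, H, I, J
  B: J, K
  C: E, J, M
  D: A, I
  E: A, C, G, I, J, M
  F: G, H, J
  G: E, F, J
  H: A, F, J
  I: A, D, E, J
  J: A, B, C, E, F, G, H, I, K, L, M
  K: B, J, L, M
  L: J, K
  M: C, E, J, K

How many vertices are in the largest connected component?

13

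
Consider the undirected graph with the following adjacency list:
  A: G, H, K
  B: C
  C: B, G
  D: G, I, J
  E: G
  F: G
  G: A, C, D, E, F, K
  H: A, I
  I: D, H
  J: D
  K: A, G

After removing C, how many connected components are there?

With C gone, the remaining components are: {B}; {A, D, E, F, G, H, I, J, K}.
That is 2 components.

2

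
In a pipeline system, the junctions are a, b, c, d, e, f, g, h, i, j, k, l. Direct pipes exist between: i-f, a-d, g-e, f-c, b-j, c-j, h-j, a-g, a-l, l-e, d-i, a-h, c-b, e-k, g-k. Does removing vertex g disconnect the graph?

No

Deleting g leaves 1 component (was 1) (its neighbors a, e, k remain connected to each other), so g is not a cut vertex.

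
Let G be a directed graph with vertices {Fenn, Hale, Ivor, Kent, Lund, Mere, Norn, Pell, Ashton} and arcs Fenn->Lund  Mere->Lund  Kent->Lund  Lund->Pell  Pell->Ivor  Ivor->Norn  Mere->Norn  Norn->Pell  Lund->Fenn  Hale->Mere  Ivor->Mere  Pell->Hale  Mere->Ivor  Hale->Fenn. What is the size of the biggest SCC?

7

{Fenn, Hale, Ivor, Lund, Mere, Norn, Pell} are all mutually reachable — one SCC of size 7.
{Ashton} is an SCC by itself.
{Kent} is an SCC by itself.
The largest has 7 vertices.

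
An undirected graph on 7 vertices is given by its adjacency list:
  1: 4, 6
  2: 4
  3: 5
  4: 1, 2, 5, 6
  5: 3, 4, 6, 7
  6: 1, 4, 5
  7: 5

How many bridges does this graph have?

3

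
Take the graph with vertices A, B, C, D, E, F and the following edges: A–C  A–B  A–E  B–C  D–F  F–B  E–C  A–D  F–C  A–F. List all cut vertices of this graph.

none

Removing E, for instance, still leaves 1 component. No single vertex removal increases the component count — the graph has no articulation points.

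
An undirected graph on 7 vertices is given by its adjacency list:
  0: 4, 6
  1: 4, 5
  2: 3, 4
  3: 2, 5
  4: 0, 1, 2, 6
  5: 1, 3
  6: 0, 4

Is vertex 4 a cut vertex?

Yes

Deleting 4 raises the number of components from 1 to 2, so 4 is a cut vertex.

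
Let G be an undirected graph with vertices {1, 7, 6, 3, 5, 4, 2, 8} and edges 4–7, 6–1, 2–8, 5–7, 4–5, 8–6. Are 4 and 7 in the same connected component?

Yes

From 4 we can reach 4, 5, 7, which includes 7.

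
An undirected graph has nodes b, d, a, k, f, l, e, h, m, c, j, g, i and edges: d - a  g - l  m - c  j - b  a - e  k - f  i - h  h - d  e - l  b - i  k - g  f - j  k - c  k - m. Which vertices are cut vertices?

Removing k increases the component count from 1 to 2, so k is a cut vertex.
By contrast removing m leaves 1 component; it is not a cut vertex. No other vertex is a cut vertex either.

k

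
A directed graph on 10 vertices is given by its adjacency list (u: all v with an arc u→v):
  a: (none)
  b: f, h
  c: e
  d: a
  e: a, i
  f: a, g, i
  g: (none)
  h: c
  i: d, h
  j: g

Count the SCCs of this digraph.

{c, e, h, i} are all mutually reachable — one SCC of size 4.
{b} is an SCC by itself.
{a} is an SCC by itself.
{g} is an SCC by itself.
{f} is an SCC by itself.
(and 2 more singleton SCCs)
That gives 7 strongly connected components.

7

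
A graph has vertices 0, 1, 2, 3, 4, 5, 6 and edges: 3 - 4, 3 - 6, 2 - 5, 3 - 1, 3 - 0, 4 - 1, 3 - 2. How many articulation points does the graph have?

2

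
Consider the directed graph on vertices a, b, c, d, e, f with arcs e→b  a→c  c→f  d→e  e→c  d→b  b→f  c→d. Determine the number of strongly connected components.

{c, d, e} are all mutually reachable — one SCC of size 3.
{a} is an SCC by itself.
{b} is an SCC by itself.
{f} is an SCC by itself.
That gives 4 strongly connected components.

4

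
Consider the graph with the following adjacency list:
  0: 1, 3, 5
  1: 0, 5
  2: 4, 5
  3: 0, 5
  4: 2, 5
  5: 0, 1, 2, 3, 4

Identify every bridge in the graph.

none

The edges on the cycle 5-4-2-5 are not bridges since each lies on that cycle.
Every edge lies on some cycle, so there are no bridges.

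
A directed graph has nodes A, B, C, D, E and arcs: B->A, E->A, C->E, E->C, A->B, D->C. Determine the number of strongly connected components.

{C, E} are all mutually reachable — one SCC of size 2.
{A, B} are all mutually reachable — one SCC of size 2.
{D} is an SCC by itself.
That gives 3 strongly connected components.

3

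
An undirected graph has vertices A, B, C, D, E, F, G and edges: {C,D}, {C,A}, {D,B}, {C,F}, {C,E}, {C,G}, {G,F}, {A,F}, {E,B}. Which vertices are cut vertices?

C

Removing C increases the component count from 1 to 2, so C is a cut vertex.
By contrast removing G leaves 1 component; it is not a cut vertex. No other vertex is a cut vertex either.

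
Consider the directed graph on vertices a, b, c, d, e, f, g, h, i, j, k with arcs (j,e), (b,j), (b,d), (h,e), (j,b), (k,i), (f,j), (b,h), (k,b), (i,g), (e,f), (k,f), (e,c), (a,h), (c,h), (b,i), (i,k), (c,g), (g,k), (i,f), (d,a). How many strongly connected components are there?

1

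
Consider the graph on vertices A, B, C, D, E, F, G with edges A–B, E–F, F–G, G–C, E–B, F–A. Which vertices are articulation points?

F, G

Removing F increases the component count from 2 to 3, so F is a cut vertex.
Removing G increases the component count from 2 to 3, so G is a cut vertex.
By contrast removing A leaves 2 components; it is not a cut vertex. No other vertex is a cut vertex either.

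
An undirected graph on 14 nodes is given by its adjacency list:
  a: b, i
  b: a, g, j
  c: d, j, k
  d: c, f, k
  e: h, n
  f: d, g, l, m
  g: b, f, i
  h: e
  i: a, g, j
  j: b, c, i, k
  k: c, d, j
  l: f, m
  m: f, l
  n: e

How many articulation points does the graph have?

2

Removing e increases the component count from 2 to 3, so e is a cut vertex.
Removing f increases the component count from 2 to 3, so f is a cut vertex.
By contrast removing i leaves 2 components; it is not a cut vertex. No other vertex is a cut vertex either.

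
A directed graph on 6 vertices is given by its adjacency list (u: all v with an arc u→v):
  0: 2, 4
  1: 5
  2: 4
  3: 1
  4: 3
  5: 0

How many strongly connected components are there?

1

{0, 1, 2, 3, 4, 5} are all mutually reachable — one SCC of size 6.
That gives 1 strongly connected component.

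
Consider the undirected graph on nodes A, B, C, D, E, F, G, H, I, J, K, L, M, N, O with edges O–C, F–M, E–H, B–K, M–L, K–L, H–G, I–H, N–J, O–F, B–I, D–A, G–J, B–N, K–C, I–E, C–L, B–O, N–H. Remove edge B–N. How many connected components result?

2

B and N are still connected via B-I-H-N, so the component count stays at 2.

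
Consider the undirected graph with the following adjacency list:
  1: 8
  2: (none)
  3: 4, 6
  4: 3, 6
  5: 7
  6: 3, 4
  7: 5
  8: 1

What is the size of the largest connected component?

2 is isolated — a component by itself.
Starting from 1 we can reach 1, 8. That is one component of size 2.
Starting from 5 we can reach 5, 7. That is one component of size 2.
Starting from 3 we can reach 3, 4, 6. That is one component of size 3.
The largest has 3 vertices.

3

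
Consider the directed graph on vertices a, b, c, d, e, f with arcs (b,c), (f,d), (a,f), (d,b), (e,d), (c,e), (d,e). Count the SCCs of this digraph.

{b, c, d, e} are all mutually reachable — one SCC of size 4.
{a} is an SCC by itself.
{f} is an SCC by itself.
That gives 3 strongly connected components.

3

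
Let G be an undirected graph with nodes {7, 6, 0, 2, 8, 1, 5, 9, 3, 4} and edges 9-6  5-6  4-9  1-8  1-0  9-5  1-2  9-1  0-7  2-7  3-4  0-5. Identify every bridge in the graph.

1-8, 3-4, 4-9

The edges on the cycle 9-1-0-5-6-9 are not bridges since each lies on that cycle.
But removing 9-4 disconnects 9 from 4; removing 1-8 disconnects 1 from 8; removing 3-4 disconnects 3 from 4 — these are bridges.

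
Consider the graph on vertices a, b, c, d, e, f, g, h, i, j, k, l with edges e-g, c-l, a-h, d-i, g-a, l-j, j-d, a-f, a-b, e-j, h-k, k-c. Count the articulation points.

3

Removing a increases the component count from 1 to 3, so a is a cut vertex.
Removing d increases the component count from 1 to 2, so d is a cut vertex.
Removing j increases the component count from 1 to 2, so j is a cut vertex.
By contrast removing k leaves 1 component; it is not a cut vertex. No other vertex is a cut vertex either.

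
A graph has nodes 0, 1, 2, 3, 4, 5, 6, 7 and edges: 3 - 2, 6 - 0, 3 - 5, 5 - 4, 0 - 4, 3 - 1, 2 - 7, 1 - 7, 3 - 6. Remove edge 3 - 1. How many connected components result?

1

3 and 1 are still connected via 3-2-7-1, so the component count stays at 1.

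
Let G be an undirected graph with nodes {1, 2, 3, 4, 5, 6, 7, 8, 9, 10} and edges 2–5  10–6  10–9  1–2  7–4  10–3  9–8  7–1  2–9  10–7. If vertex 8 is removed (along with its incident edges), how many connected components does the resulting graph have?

1

With 8 gone, the remaining components are: {1, 2, 3, 4, 5, 6, 7, 9, 10}.
That is 1 component.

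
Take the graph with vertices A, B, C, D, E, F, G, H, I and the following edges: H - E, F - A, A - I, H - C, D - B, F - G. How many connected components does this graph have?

3

Starting from B we can reach B, D. That is one component of size 2.
Starting from C we can reach C, E, H. That is one component of size 3.
Starting from A we can reach A, F, G, I. That is one component of size 4.
Total: 3 components.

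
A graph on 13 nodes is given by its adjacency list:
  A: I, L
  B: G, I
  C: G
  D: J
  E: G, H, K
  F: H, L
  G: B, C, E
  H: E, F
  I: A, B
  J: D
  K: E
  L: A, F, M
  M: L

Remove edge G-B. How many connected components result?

2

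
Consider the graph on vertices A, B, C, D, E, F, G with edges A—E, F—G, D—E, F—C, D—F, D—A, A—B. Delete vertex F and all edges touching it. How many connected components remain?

With F gone, the remaining components are: {C}; {G}; {A, B, D, E}.
That is 3 components.

3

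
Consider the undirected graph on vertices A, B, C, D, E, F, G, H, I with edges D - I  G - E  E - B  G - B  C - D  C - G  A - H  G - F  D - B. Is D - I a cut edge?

Yes

Removing D - I leaves no path between D and I: the component count goes from 2 to 3. So it is a bridge.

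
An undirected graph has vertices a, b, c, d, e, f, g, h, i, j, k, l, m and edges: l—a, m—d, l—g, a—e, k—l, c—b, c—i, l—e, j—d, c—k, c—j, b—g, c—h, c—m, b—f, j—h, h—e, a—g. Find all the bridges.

b-f, c-i

The edges on the cycle l-a-e-l are not bridges since each lies on that cycle.
But removing c—i disconnects c from i; removing b—f disconnects b from f — these are bridges.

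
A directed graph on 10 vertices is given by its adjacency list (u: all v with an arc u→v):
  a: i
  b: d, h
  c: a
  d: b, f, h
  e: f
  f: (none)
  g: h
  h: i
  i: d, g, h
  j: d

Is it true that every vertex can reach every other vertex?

No

There is no directed path from d to j, so the graph is not strongly connected.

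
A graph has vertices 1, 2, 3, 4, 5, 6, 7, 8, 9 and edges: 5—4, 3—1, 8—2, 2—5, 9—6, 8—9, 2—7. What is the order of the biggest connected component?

7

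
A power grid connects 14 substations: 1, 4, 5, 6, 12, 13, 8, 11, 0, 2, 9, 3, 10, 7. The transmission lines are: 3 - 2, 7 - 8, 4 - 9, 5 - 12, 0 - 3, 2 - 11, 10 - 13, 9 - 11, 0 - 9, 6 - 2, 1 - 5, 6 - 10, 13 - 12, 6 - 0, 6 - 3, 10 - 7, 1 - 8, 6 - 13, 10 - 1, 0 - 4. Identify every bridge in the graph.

The edges on the cycle 0-4-9-0 are not bridges since each lies on that cycle.
Every edge lies on some cycle, so there are no bridges.

none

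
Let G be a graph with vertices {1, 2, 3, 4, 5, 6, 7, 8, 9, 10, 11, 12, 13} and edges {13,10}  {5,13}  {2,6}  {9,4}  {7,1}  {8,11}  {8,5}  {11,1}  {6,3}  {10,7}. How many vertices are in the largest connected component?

12 is isolated — a component by itself.
Starting from 4 we can reach 4, 9. That is one component of size 2.
Starting from 2 we can reach 2, 3, 6. That is one component of size 3.
Starting from 1 we can reach 1, 5, 7, 8, 10, 11, 13. That is one component of size 7.
The largest has 7 vertices.

7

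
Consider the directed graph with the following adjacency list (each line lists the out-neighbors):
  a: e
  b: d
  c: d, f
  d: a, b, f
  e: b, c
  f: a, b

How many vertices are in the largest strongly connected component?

6

{a, b, c, d, e, f} are all mutually reachable — one SCC of size 6.
The largest has 6 vertices.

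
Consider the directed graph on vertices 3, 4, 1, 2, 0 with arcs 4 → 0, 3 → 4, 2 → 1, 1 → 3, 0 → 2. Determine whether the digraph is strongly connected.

Yes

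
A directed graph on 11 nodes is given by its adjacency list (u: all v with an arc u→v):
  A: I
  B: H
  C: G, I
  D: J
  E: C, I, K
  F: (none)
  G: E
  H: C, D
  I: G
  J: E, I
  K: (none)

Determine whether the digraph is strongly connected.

There is no directed path from B to A, so the graph is not strongly connected.

No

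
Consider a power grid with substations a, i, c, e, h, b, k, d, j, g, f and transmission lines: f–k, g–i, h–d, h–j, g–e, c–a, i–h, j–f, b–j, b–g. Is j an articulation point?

Deleting j raises the number of components from 2 to 3, so j is a cut vertex.

Yes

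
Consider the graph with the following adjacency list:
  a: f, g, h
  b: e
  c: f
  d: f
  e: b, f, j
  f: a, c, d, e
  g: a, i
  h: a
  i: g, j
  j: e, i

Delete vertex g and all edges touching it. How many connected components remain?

1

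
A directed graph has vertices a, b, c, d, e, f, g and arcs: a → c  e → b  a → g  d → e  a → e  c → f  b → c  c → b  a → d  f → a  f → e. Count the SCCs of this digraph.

2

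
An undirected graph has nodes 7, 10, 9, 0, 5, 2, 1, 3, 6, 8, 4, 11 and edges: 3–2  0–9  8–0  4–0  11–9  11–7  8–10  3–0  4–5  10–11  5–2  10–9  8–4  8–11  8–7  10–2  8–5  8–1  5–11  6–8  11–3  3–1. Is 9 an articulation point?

No

Deleting 9 leaves 1 component (was 1) (its neighbors 0, 10, 11 remain connected to each other), so 9 is not a cut vertex.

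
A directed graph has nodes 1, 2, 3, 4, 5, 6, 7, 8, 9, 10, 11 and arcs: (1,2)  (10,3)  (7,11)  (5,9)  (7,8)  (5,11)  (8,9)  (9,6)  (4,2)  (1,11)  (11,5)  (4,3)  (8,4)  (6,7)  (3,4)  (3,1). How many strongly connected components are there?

3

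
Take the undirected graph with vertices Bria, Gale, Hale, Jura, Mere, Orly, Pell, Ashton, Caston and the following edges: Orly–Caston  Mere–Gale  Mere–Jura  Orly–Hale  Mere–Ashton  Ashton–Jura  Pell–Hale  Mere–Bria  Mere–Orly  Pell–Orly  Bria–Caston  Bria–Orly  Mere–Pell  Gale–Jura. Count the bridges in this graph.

0

The edges on the cycle Mere-Pell-Hale-Orly-Mere are not bridges since each lies on that cycle.
Every edge lies on some cycle, so there are no bridges.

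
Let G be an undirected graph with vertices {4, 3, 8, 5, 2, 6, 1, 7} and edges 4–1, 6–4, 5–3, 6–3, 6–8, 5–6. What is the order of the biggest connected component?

2 is isolated — a component by itself.
7 is isolated — a component by itself.
Starting from 1 we can reach 1, 3, 4, 5, 6, 8. That is one component of size 6.
The largest has 6 vertices.

6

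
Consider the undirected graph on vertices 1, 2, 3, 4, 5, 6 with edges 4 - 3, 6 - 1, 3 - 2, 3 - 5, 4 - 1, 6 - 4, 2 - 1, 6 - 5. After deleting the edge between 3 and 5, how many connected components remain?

3 and 5 are still connected via 3-4-6-5, so the component count stays at 1.

1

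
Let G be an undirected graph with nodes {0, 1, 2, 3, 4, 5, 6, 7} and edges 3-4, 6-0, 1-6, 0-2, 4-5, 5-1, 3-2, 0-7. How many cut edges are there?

The edges on the cycle 3-4-5-1-6-0-2-3 are not bridges since each lies on that cycle.
But removing 0-7 disconnects 0 from 7 — this is a bridge.

1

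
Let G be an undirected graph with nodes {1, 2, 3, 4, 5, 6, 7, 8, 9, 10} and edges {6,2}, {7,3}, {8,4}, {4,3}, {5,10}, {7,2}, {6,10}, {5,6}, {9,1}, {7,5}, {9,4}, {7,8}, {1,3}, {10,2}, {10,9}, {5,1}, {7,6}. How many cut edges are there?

0

The edges on the cycle 7-5-10-2-7 are not bridges since each lies on that cycle.
Every edge lies on some cycle, so there are no bridges.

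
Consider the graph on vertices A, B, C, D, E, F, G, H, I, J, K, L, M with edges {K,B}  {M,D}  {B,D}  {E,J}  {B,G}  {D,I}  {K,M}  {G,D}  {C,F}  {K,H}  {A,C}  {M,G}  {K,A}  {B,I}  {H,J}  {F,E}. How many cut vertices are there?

Removing K increases the component count from 2 to 3, so K is a cut vertex.
By contrast removing C leaves 2 components; it is not a cut vertex. No other vertex is a cut vertex either.

1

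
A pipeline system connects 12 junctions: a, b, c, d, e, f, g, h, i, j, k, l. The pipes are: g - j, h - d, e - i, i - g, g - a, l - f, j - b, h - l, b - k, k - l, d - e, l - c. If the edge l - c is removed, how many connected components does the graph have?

2

Before removal there is 1 component.
l - c is a bridge — removing it separates l's side from c's side.
After removal: 2 components.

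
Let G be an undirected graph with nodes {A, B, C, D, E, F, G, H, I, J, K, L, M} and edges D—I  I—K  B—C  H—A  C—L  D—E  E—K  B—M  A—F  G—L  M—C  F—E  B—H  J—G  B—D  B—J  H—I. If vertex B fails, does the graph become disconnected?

Yes

Deleting B raises the number of components from 1 to 2, so B is a cut vertex.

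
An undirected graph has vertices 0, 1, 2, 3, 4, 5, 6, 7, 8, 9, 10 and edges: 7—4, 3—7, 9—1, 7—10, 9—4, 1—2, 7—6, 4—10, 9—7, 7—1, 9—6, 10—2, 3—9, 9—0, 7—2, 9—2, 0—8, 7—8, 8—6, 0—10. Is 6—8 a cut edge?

No

After removing 6—8, the path 6-7-8 still connects them, so the edge is not a bridge.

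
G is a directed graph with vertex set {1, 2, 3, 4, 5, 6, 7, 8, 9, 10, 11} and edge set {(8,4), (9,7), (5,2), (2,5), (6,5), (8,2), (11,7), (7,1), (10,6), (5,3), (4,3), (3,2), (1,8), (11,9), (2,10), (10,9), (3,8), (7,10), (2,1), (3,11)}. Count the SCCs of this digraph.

1

{1, 2, 3, 4, 5, 6, 7, 8, 9, 10, 11} are all mutually reachable — one SCC of size 11.
That gives 1 strongly connected component.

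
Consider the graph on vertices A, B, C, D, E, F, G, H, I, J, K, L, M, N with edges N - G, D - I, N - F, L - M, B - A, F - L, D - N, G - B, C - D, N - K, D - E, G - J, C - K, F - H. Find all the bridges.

A-B, B-G, D-E, D-I, F-H, F-L, F-N, G-J, G-N, L-M

The edges on the cycle C-D-N-K-C are not bridges since each lies on that cycle.
But removing B - A disconnects B from A; removing J - G disconnects J from G; removing N - G disconnects N from G; removing F - H disconnects F from H — these are bridges.
In total 10 edges are bridges.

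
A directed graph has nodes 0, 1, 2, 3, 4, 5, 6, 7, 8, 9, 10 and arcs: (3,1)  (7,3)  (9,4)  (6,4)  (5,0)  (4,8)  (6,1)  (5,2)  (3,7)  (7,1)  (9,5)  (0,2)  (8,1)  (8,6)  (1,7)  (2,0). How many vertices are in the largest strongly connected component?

3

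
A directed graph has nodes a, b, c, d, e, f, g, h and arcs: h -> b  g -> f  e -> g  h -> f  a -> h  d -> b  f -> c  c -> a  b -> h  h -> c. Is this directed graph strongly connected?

No

There is no directed path from c to d, so the graph is not strongly connected.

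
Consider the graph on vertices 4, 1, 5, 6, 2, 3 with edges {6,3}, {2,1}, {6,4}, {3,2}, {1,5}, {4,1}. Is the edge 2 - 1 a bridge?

After removing 2 - 1, the path 2-3-6-4-1 still connects them, so the edge is not a bridge.

No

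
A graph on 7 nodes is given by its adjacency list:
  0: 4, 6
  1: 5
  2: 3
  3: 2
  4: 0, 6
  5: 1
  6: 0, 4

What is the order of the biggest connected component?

3

Starting from 2 we can reach 2, 3. That is one component of size 2.
Starting from 1 we can reach 1, 5. That is one component of size 2.
Starting from 0 we can reach 0, 4, 6. That is one component of size 3.
The largest has 3 vertices.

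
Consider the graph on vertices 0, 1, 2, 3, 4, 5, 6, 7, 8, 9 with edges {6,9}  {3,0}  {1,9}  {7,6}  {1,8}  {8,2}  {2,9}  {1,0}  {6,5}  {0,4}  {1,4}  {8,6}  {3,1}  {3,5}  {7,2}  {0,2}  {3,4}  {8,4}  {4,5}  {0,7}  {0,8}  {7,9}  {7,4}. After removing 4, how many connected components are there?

With 4 gone, the remaining components are: {0, 1, 2, 3, 5, 6, 7, 8, 9}.
That is 1 component.

1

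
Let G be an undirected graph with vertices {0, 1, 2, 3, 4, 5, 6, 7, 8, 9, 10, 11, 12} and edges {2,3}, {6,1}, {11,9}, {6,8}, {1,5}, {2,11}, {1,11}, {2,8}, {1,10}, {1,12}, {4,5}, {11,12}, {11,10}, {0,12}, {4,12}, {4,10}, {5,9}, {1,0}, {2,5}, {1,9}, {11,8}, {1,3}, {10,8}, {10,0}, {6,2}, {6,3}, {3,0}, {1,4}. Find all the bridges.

none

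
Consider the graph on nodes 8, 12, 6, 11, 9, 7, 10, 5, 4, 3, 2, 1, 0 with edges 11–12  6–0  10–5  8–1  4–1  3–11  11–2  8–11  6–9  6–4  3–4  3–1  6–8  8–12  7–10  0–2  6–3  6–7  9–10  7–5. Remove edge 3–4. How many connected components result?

1

3 and 4 are still connected via 3-6-4, so the component count stays at 1.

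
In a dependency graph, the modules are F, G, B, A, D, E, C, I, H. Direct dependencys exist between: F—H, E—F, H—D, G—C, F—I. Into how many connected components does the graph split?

4

B is isolated — a component by itself.
A is isolated — a component by itself.
Starting from C we can reach C, G. That is one component of size 2.
Starting from D we can reach D, E, F, H, I. That is one component of size 5.
Total: 4 components.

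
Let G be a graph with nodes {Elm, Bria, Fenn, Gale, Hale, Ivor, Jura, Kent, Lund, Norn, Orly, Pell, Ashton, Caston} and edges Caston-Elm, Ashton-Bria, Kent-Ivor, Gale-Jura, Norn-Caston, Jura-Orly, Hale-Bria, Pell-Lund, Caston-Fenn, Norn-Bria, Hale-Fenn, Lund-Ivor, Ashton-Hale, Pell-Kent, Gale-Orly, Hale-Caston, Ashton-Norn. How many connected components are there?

Starting from Gale we can reach Gale, Jura, Orly. That is one component of size 3.
Starting from Ivor we can reach Ivor, Kent, Lund, Pell. That is one component of size 4.
Starting from Elm we can reach Elm, Bria, Fenn, Hale, Norn, Ashton, Caston. That is one component of size 7.
Total: 3 components.

3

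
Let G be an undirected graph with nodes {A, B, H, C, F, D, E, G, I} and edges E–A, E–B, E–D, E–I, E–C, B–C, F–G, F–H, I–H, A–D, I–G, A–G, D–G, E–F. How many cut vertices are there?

1

Removing E increases the component count from 1 to 2, so E is a cut vertex.
By contrast removing C leaves 1 component; it is not a cut vertex. No other vertex is a cut vertex either.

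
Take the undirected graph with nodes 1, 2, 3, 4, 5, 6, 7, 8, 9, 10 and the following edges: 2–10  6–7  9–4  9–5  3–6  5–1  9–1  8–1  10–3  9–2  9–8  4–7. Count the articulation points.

1

Removing 9 increases the component count from 1 to 2, so 9 is a cut vertex.
By contrast removing 2 leaves 1 component; it is not a cut vertex. No other vertex is a cut vertex either.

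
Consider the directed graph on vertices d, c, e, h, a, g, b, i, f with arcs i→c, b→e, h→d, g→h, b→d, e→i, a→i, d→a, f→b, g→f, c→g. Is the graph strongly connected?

From e we can reach every vertex (a, b, c, d, e, f, g, h, i), and every vertex can reach e (a, b, c, d, e, f, g, h, i). So the whole graph is one strongly connected component.

Yes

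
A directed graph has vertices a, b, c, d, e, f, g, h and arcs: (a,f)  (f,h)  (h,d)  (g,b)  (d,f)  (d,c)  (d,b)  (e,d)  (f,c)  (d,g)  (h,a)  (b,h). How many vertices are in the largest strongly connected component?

6

{a, b, d, f, g, h} are all mutually reachable — one SCC of size 6.
{c} is an SCC by itself.
{e} is an SCC by itself.
The largest has 6 vertices.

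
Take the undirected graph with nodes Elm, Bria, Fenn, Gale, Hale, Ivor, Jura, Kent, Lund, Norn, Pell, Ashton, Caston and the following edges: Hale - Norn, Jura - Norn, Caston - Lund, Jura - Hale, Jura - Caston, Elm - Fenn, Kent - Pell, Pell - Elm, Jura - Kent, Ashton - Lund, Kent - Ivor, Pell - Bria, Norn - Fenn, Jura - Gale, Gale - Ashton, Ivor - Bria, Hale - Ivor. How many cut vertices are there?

Removing Jura increases the component count from 1 to 2, so Jura is a cut vertex.
By contrast removing Ashton leaves 1 component; it is not a cut vertex. No other vertex is a cut vertex either.

1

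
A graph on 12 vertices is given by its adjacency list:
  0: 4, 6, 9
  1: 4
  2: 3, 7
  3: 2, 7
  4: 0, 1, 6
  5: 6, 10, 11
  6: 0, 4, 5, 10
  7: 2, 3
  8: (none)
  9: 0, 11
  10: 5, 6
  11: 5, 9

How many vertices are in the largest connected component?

8

8 is isolated — a component by itself.
Starting from 2 we can reach 2, 3, 7. That is one component of size 3.
Starting from 0 we can reach 0, 1, 4, 5, 6, 9, 10, 11. That is one component of size 8.
The largest has 8 vertices.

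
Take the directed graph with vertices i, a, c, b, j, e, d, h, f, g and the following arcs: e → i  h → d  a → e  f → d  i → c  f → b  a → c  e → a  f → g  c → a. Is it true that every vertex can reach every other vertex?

There is no directed path from i to b, so the graph is not strongly connected.

No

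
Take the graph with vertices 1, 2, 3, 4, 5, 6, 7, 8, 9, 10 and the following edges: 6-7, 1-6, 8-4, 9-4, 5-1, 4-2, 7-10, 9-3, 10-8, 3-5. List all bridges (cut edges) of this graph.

2-4

The edges on the cycle 9-3-5-1-6-7-10-8-4-9 are not bridges since each lies on that cycle.
But removing 4-2 disconnects 4 from 2 — this is a bridge.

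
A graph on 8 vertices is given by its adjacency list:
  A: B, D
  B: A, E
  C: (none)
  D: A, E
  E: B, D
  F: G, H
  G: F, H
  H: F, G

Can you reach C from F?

No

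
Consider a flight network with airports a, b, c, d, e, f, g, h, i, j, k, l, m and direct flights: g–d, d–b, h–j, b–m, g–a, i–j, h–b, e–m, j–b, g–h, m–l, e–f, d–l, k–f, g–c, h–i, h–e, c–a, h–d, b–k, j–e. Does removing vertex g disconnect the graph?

Yes

Deleting g raises the number of components from 1 to 2, so g is a cut vertex.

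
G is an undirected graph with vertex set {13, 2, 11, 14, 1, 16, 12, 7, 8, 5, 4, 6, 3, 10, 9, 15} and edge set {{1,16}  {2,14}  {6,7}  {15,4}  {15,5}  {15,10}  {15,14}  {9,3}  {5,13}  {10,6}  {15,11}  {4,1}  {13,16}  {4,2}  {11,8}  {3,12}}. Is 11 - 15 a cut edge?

Yes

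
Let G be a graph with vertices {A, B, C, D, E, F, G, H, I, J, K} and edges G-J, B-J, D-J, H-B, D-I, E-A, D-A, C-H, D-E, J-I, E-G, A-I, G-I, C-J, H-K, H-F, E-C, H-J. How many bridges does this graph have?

The edges on the cycle D-E-G-I-A-D are not bridges since each lies on that cycle.
But removing K-H disconnects K from H; removing F-H disconnects F from H — these are bridges.
That makes 2 bridges.

2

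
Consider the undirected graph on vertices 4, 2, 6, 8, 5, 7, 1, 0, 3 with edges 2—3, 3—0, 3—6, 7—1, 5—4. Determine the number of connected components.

8 is isolated — a component by itself.
Starting from 1 we can reach 1, 7. That is one component of size 2.
Starting from 4 we can reach 4, 5. That is one component of size 2.
Starting from 0 we can reach 0, 2, 3, 6. That is one component of size 4.
Total: 4 components.

4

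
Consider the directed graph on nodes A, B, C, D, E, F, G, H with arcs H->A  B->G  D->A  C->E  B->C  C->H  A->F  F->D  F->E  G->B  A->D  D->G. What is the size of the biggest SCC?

{A, B, C, D, F, G, H} are all mutually reachable — one SCC of size 7.
{E} is an SCC by itself.
The largest has 7 vertices.

7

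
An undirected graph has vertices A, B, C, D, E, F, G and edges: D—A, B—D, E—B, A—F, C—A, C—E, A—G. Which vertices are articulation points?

A

Removing A increases the component count from 1 to 3, so A is a cut vertex.
By contrast removing E leaves 1 component; it is not a cut vertex. No other vertex is a cut vertex either.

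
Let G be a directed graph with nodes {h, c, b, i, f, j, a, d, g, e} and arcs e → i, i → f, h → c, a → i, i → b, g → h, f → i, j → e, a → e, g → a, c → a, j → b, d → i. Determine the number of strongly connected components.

{f, i} are all mutually reachable — one SCC of size 2.
{d} is an SCC by itself.
{e} is an SCC by itself.
{j} is an SCC by itself.
{g} is an SCC by itself.
(and 4 more singleton SCCs)
That gives 9 strongly connected components.

9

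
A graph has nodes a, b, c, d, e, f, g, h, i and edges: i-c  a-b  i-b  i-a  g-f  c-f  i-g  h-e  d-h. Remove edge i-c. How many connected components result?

2

i and c are still connected via i-g-f-c, so the component count stays at 2.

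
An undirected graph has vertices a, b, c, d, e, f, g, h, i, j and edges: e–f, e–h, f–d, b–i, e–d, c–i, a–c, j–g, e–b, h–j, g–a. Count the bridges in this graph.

0

The edges on the cycle e-f-d-e are not bridges since each lies on that cycle.
Every edge lies on some cycle, so there are no bridges.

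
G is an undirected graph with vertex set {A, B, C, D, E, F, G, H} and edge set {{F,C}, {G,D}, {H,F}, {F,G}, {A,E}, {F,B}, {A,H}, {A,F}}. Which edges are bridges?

The edges on the cycle A-H-F-A are not bridges since each lies on that cycle.
But removing F–G disconnects F from G; removing G–D disconnects G from D; removing A–E disconnects A from E; removing F–B disconnects F from B — these are bridges.
In total 5 edges are bridges.

A-E, B-F, C-F, D-G, F-G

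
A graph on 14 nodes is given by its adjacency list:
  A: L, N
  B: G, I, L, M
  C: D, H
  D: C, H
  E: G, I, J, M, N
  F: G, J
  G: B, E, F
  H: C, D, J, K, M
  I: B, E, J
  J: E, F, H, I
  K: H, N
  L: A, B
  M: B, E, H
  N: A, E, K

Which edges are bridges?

none

The edges on the cycle H-D-C-H are not bridges since each lies on that cycle.
Every edge lies on some cycle, so there are no bridges.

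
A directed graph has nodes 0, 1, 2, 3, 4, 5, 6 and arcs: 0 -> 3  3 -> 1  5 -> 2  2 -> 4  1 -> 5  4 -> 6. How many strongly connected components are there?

7

{4} is an SCC by itself.
{5} is an SCC by itself.
{6} is an SCC by itself.
{2} is an SCC by itself.
{1} is an SCC by itself.
(and 2 more singleton SCCs)
That gives 7 strongly connected components.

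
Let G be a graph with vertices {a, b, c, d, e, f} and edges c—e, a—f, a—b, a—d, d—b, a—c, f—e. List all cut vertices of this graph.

a

Removing a increases the component count from 1 to 2, so a is a cut vertex.
By contrast removing d leaves 1 component; it is not a cut vertex. No other vertex is a cut vertex either.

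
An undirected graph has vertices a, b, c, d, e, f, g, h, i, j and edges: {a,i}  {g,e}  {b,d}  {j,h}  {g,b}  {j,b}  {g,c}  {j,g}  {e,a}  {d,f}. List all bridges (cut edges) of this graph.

a-e, a-i, b-d, c-g, d-f, e-g, h-j

The edges on the cycle j-g-b-j are not bridges since each lies on that cycle.
But removing d—f disconnects d from f; removing b—d disconnects b from d; removing e—a disconnects e from a; removing i—a disconnects i from a — these are bridges.
In total 7 edges are bridges.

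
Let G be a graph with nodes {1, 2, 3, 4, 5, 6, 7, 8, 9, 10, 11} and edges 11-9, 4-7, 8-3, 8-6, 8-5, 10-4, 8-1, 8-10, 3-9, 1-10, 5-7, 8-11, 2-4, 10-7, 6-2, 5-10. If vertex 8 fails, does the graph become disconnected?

Deleting 8 raises the number of components from 1 to 2, so 8 is a cut vertex.

Yes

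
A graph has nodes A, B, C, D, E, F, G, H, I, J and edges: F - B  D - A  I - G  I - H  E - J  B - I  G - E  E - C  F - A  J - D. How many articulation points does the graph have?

2

Removing E increases the component count from 1 to 2, so E is a cut vertex.
Removing I increases the component count from 1 to 2, so I is a cut vertex.
By contrast removing D leaves 1 component; it is not a cut vertex. No other vertex is a cut vertex either.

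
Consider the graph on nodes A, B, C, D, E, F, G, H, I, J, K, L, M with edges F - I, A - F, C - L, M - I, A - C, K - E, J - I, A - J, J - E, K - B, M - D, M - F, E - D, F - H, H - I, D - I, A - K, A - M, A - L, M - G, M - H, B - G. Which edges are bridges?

none

The edges on the cycle A-C-L-A are not bridges since each lies on that cycle.
Every edge lies on some cycle, so there are no bridges.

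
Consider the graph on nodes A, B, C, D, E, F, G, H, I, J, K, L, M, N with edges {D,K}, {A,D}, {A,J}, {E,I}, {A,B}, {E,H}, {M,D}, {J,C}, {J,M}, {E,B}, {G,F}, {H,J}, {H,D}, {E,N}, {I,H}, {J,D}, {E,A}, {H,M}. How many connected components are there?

3

L is isolated — a component by itself.
Starting from F we can reach F, G. That is one component of size 2.
Starting from A we can reach A, B, C, D, E, H, I, J, K, M, N. That is one component of size 11.
Total: 3 components.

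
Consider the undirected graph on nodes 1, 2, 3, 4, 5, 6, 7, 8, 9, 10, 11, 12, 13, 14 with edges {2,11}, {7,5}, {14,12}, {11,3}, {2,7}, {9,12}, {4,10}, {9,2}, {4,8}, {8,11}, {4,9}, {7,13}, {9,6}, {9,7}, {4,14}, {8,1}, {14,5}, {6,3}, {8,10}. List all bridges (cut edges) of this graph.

1-8, 13-7

The edges on the cycle 9-2-11-3-6-9 are not bridges since each lies on that cycle.
But removing 7—13 disconnects 7 from 13; removing 1—8 disconnects 1 from 8 — these are bridges.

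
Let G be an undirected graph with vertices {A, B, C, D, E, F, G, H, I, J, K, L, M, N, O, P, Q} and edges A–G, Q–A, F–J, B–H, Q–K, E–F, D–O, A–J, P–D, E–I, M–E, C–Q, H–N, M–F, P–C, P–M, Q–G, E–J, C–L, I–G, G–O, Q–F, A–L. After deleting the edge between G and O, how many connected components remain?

G and O are still connected via G-Q-C-P-D-O, so the component count stays at 2.

2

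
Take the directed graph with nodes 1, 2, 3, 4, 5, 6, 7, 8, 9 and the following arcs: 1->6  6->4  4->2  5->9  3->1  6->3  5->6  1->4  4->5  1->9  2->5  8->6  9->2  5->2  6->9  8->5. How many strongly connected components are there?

3

{1, 2, 3, 4, 5, 6, 9} are all mutually reachable — one SCC of size 7.
{7} is an SCC by itself.
{8} is an SCC by itself.
That gives 3 strongly connected components.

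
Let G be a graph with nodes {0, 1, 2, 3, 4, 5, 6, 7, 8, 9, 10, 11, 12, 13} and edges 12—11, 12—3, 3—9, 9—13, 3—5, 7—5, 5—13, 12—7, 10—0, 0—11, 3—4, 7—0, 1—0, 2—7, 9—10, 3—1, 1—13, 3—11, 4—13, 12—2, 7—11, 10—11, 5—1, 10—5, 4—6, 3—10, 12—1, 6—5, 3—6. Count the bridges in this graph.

The edges on the cycle 12-2-7-11-3-12 are not bridges since each lies on that cycle.
Every edge lies on some cycle, so there are no bridges.

0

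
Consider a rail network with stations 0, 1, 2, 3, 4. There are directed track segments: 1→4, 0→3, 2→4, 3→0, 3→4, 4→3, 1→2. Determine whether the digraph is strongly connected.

There is no directed path from 0 to 1, so the graph is not strongly connected.

No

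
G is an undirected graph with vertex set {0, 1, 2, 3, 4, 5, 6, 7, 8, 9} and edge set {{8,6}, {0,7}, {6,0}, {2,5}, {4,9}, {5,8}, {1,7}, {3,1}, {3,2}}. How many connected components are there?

2

Starting from 4 we can reach 4, 9. That is one component of size 2.
Starting from 0 we can reach 0, 1, 2, 3, 5, 6, 7, 8. That is one component of size 8.
Total: 2 components.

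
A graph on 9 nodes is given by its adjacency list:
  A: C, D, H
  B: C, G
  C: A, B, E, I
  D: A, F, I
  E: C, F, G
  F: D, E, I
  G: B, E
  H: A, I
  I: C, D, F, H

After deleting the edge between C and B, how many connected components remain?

1

C and B are still connected via C-E-G-B, so the component count stays at 1.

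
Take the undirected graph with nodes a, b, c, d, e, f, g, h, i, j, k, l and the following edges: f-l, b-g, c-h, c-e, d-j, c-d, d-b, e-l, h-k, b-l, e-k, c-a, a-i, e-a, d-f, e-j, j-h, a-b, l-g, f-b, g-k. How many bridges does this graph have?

1

The edges on the cycle c-e-a-b-f-d-c are not bridges since each lies on that cycle.
But removing a-i disconnects a from i — this is a bridge.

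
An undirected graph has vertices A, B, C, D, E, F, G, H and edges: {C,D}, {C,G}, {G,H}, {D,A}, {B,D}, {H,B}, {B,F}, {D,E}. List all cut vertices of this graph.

Removing B increases the component count from 1 to 2, so B is a cut vertex.
Removing D increases the component count from 1 to 3, so D is a cut vertex.
By contrast removing G leaves 1 component; it is not a cut vertex. No other vertex is a cut vertex either.

B, D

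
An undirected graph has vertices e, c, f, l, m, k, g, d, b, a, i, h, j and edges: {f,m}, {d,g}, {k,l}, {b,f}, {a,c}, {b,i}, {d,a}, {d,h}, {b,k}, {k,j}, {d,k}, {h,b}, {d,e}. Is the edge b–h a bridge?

No

After removing b–h, the path b-k-d-h still connects them, so the edge is not a bridge.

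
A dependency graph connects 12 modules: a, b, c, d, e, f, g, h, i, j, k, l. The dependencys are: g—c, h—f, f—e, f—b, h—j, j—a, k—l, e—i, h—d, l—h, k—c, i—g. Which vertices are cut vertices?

f, h, j

Removing f increases the component count from 1 to 2, so f is a cut vertex.
Removing h increases the component count from 1 to 3, so h is a cut vertex.
Removing j increases the component count from 1 to 2, so j is a cut vertex.
By contrast removing i leaves 1 component; it is not a cut vertex. No other vertex is a cut vertex either.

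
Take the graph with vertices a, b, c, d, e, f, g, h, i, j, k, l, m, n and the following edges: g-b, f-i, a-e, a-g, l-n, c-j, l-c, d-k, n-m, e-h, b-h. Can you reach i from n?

No

The component containing n is {c, j, l, m, n}, and i is not in it.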